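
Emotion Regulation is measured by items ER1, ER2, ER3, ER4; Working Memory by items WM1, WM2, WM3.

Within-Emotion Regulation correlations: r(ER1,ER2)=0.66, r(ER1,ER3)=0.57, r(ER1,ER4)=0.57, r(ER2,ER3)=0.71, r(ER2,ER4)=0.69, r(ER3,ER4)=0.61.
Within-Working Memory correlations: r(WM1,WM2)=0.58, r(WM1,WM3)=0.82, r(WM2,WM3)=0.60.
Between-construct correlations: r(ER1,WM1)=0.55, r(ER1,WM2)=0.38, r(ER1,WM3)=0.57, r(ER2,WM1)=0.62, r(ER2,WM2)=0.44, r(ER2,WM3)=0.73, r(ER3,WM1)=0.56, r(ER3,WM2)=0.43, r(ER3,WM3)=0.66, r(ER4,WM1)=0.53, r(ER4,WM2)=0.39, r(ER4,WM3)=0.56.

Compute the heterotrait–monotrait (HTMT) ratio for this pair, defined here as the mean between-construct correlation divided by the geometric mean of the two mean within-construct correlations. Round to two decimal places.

0.82

Between-construct mean = 6.42/12 = 0.5350.
Mean within-ER = 3.81/6 = 0.6350; mean within-WM = 2.00/3 = 0.6667.
Geometric mean = √(0.6350 × 0.6667) = 0.6507.
HTMT = 0.5350 / 0.6507 = 0.82.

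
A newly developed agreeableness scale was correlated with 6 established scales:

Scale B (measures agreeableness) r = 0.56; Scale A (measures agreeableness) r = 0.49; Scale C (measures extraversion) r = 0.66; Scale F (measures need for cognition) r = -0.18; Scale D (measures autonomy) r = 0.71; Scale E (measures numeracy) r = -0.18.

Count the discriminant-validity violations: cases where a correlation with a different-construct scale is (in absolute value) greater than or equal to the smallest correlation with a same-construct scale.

Convergent (same construct = agreeableness): Scale B, Scale A.
Smallest convergent = 0.49. Discriminant |r|: 0.66, 0.18, 0.71, 0.18; count ≥ 0.49 → 2.

2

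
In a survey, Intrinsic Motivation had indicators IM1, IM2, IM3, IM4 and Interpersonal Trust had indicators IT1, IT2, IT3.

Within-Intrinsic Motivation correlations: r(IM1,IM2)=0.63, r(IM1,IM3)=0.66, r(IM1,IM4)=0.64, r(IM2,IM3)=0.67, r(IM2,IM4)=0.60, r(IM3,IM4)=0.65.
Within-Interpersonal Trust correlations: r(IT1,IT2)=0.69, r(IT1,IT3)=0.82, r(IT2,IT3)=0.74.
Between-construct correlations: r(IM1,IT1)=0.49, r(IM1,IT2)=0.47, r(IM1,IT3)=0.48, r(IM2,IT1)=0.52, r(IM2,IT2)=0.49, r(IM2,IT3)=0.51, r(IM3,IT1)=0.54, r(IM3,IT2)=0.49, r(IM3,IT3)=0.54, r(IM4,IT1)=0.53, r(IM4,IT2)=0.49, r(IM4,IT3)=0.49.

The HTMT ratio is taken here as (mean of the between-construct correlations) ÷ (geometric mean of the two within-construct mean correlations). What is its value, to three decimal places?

0.726

Mean between = 6.04/12 = 0.5033.
Mean within-IM = 3.85/6 = 0.6417; mean within-IT = 2.25/3 = 0.7500.
Geometric mean = √(0.6417 × 0.7500) = 0.6937.
HTMT = 0.5033 / 0.6937 = 0.726.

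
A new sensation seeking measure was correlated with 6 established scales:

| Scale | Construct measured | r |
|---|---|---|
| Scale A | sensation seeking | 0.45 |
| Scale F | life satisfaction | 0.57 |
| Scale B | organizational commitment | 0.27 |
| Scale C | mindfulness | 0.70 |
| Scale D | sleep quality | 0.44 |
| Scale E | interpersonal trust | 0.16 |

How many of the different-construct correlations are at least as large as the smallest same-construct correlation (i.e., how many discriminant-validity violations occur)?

Convergent (same construct = sensation seeking): Scale A.
Smallest convergent = 0.45. Discriminant values: 0.57, 0.27, 0.70, 0.44, 0.16; count ≥ 0.45 → 2.

2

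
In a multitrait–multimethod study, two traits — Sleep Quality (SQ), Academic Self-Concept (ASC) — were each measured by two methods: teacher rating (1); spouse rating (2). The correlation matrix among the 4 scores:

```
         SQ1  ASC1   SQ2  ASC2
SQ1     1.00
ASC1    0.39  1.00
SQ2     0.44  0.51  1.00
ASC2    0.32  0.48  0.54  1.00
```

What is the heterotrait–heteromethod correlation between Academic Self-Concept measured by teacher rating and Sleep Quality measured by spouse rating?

0.51

Different traits and methods: r(ASC1, SQ2) = 0.51.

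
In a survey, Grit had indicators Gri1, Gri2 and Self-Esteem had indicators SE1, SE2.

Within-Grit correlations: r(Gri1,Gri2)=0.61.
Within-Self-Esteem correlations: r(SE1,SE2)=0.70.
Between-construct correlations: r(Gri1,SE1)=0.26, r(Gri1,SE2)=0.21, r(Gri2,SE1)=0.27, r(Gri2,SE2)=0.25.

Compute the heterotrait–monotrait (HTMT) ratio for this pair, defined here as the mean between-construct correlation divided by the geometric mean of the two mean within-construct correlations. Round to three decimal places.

Between-construct mean = 0.99/4 = 0.2475.
Mean within-Gri = 0.61/1 = 0.6100; mean within-SE = 0.70/1 = 0.7000.
Geometric mean = √(0.6100 × 0.7000) = 0.6535.
HTMT = 0.2475 / 0.6535 = 0.379.

0.379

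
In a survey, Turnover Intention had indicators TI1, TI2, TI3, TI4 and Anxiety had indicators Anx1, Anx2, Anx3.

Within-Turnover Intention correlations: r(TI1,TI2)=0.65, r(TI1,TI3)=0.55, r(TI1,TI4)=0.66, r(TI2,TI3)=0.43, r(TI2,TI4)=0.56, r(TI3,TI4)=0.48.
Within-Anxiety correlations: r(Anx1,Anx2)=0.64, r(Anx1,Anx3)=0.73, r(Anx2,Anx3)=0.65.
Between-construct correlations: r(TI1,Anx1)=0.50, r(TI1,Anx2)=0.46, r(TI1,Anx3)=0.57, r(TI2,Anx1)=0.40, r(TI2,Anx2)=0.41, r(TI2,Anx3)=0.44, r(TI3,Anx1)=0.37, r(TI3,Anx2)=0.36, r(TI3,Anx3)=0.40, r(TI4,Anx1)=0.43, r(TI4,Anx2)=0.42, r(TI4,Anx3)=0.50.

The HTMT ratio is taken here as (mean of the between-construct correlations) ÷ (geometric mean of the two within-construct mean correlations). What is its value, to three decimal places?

0.717

Mean heterotrait r = 5.26/12 = 0.4383.
Mean within-TI = 3.33/6 = 0.5550; mean within-Anx = 2.02/3 = 0.6733.
Geometric mean = √(0.5550 × 0.6733) = 0.6113.
HTMT = 0.4383 / 0.6113 = 0.717.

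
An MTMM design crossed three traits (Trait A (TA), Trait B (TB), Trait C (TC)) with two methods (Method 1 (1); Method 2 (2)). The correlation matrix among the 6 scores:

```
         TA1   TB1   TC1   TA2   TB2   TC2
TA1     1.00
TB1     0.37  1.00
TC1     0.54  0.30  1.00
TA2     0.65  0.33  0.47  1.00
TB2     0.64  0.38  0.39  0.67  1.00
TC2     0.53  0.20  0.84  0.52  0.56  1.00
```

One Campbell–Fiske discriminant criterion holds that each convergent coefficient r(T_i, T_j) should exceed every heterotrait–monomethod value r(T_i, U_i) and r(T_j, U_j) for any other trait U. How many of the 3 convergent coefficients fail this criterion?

2

Checking each validity diagonal entry against its comparison values:
TA (methods 1·2): 0.65 vs {0.37, 0.67, 0.54, 0.52} → fail.
TB (methods 1·2): 0.38 vs {0.37, 0.67, 0.30, 0.56} → fail.
TC (methods 1·2): 0.84 vs {0.54, 0.52, 0.30, 0.56} → pass.
2 of 3 fail.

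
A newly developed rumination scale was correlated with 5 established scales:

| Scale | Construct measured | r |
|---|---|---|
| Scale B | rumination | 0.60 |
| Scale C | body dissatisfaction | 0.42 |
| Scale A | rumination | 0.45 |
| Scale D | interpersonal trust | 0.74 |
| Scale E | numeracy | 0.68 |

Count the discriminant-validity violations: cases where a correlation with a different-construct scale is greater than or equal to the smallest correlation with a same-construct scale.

2

Convergent (same construct = rumination): Scale B, Scale A.
Smallest convergent = 0.45. Discriminant values: 0.42, 0.74, 0.68; count ≥ 0.45 → 2.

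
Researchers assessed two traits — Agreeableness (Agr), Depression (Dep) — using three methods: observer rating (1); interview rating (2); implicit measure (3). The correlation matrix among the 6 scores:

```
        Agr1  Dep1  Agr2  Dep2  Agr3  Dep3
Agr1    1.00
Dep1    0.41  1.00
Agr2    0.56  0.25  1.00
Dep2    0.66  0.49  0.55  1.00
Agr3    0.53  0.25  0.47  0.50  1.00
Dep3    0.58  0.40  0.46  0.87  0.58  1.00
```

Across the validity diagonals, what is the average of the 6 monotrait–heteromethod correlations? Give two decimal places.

0.55

Convergent values: 0.56, 0.53, 0.47, 0.49, 0.40, 0.87; mean = 3.32/6 = 0.55.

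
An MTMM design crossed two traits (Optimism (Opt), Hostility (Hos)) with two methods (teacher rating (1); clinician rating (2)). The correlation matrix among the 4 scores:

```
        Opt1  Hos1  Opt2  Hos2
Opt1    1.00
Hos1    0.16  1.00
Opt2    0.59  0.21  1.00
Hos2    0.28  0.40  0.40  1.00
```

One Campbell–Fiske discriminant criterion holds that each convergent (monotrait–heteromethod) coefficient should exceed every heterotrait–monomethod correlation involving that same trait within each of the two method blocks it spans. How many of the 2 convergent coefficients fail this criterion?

Convergent coefficients and their comparison sets:
Opt (methods 1·2): 0.59 vs {0.16, 0.40} → pass.
Hos (methods 1·2): 0.40 vs {0.16, 0.40} → fail.
1 of 2 fail.

1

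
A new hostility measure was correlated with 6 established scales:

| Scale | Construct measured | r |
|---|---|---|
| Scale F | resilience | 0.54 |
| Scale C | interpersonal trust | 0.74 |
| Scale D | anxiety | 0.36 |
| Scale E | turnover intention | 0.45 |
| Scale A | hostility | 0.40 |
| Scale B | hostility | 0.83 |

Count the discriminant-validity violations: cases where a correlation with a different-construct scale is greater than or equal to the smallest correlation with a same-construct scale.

3

Convergent (same construct = hostility): Scale A, Scale B.
Smallest convergent = 0.40. Discriminant values: 0.54, 0.74, 0.36, 0.45; count ≥ 0.40 → 3.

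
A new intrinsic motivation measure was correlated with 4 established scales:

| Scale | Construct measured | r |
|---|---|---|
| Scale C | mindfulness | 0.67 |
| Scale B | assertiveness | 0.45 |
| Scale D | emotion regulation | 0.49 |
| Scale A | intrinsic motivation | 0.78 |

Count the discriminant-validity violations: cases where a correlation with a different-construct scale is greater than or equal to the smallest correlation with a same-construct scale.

0

Convergent (same construct = intrinsic motivation): Scale A.
Smallest convergent = 0.78. Discriminant values: 0.67, 0.45, 0.49; count ≥ 0.78 → 0.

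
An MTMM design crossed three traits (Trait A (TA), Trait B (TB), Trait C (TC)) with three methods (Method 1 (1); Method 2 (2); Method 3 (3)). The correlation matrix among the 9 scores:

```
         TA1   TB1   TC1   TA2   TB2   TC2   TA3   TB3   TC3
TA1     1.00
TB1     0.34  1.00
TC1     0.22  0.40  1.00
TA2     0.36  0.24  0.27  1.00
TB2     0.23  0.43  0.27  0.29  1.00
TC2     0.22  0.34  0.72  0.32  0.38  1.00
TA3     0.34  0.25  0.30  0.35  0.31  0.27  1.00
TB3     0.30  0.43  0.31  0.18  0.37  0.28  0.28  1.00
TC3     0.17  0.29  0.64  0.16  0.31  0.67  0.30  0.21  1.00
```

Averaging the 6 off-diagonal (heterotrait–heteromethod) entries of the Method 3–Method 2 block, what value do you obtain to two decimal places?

HTHM values (method 3 × method 2): 0.31, 0.27, 0.18, 0.28, 0.16, 0.31; mean = 1.51/6 = 0.25.

0.25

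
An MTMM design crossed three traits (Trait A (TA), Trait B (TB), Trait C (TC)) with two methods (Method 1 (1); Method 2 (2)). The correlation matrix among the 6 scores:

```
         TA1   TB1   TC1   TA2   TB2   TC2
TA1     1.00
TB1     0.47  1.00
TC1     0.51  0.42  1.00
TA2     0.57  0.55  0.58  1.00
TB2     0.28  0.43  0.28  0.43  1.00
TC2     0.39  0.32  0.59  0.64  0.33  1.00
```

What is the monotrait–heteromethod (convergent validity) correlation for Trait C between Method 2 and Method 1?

Same trait (TC), different methods: r(TC2, TC1) = 0.59.

0.59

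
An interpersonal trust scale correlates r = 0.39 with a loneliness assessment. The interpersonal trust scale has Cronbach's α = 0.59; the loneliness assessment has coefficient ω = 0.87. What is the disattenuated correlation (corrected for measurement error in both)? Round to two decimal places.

r_true = r_obs / √(r_xx · r_yy) = 0.39 / √(0.59 × 0.87) = 0.39 / √0.5133 = 0.39 / 0.7164 ≈ 0.54.

0.54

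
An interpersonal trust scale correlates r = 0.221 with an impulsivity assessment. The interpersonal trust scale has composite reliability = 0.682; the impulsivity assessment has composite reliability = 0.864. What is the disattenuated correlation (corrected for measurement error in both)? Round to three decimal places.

0.288

r_true = r_obs / √(r_xx · r_yy) = 0.221 / √(0.682 × 0.864) = 0.221 / √0.589248 = 0.221 / 0.7676 ≈ 0.288.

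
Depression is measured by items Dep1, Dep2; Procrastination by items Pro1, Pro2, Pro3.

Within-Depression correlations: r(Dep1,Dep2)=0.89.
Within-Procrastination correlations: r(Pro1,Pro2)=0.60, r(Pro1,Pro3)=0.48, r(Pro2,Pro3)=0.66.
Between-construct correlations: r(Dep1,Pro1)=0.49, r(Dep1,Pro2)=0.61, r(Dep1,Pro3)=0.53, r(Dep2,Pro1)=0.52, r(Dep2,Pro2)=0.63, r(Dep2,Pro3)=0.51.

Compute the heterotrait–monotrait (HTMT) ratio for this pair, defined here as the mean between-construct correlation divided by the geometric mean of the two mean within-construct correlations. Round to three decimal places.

0.763

Mean between = 3.29/6 = 0.5483.
Mean within-Dep = 0.89/1 = 0.8900; mean within-Pro = 1.74/3 = 0.5800.
Geometric mean = √(0.8900 × 0.5800) = 0.7185.
HTMT = 0.5483 / 0.7185 = 0.763.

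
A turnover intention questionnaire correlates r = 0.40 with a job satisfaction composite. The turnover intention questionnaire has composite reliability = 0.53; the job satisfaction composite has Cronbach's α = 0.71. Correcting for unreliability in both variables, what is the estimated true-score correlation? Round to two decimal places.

0.65

r_true = r_obs / √(r_xx · r_yy) = 0.40 / √(0.53 × 0.71) = 0.40 / √0.3763 = 0.40 / 0.6134 ≈ 0.65.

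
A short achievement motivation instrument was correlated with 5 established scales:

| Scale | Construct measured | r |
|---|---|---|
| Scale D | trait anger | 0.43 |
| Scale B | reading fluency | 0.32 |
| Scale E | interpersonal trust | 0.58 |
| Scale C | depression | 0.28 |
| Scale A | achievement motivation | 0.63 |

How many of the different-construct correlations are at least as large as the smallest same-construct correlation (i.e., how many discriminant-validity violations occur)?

0

Convergent (same construct = achievement motivation): Scale A.
Smallest convergent = 0.63. Discriminant values: 0.43, 0.32, 0.58, 0.28; count ≥ 0.63 → 0.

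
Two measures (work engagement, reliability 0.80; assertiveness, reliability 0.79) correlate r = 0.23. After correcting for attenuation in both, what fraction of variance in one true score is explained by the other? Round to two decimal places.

Disattenuated r = 0.23 / √(0.80 × 0.79) = 0.23 / 0.7950 = 0.2893.
Shared true-score variance = 0.2893² = 0.0837 ≈ 0.08.

0.08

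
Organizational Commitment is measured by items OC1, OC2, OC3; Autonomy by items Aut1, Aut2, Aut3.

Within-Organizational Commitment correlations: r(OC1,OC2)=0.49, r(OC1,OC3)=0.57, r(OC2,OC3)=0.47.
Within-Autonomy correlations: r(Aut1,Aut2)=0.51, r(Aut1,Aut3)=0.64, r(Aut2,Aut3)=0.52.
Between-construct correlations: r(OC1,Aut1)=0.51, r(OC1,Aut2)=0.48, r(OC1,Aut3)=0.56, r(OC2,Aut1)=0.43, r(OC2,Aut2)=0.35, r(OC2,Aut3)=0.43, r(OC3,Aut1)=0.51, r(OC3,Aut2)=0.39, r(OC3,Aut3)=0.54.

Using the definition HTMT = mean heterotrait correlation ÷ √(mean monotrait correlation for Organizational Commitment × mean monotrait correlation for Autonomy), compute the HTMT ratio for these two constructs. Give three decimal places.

0.876

Mean between = 4.20/9 = 0.4667.
Mean within-OC = 1.53/3 = 0.5100; mean within-Aut = 1.67/3 = 0.5567.
Geometric mean = √(0.5100 × 0.5567) = 0.5328.
HTMT = 0.4667 / 0.5328 = 0.876.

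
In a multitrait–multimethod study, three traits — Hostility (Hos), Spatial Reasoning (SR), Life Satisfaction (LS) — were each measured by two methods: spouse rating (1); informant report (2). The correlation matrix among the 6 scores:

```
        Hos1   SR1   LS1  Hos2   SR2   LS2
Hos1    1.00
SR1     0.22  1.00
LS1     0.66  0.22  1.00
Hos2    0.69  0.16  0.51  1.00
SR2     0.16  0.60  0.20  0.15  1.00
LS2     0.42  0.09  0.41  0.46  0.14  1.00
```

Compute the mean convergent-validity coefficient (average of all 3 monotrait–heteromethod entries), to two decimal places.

Convergent values: 0.69, 0.60, 0.41; mean = 1.70/3 = 0.57.

0.57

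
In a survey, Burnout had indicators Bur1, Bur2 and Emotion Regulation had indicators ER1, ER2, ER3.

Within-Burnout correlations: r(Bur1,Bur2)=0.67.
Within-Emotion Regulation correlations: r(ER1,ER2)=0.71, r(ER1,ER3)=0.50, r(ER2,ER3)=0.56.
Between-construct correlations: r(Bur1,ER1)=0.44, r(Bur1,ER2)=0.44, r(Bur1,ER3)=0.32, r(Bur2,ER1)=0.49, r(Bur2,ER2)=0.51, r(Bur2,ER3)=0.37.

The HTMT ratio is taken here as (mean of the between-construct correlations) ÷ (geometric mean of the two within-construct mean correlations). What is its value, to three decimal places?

Between-construct mean = 2.57/6 = 0.4283.
Mean within-Bur = 0.67/1 = 0.6700; mean within-ER = 1.77/3 = 0.5900.
Geometric mean = √(0.6700 × 0.5900) = 0.6287.
HTMT = 0.4283 / 0.6287 = 0.681.

0.681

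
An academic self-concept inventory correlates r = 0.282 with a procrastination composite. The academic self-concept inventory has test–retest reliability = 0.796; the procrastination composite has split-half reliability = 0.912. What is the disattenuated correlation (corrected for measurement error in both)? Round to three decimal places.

0.331

r_true = r_obs / √(r_xx · r_yy) = 0.282 / √(0.796 × 0.912) = 0.282 / √0.725952 = 0.282 / 0.8520 ≈ 0.331.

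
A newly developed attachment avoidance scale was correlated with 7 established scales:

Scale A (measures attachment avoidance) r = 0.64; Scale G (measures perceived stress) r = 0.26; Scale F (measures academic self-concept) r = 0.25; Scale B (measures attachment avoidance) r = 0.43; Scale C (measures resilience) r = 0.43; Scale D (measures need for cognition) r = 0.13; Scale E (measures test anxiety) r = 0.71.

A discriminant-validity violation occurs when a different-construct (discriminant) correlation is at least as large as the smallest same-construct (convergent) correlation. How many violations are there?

2

Convergent (same construct = attachment avoidance): Scale A, Scale B.
Smallest convergent = 0.43. Discriminant values: 0.26, 0.25, 0.43, 0.13, 0.71; count ≥ 0.43 → 2.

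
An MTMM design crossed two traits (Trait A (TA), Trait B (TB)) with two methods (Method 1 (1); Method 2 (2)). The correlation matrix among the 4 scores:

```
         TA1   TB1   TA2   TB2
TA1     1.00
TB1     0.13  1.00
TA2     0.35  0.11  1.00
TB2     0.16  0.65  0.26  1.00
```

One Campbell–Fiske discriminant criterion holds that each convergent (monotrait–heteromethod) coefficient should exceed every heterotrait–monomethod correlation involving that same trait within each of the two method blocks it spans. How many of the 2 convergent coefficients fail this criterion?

0

Checking each validity diagonal entry against its comparison values:
TA (methods 1·2): 0.35 vs {0.13, 0.26} → pass.
TB (methods 1·2): 0.65 vs {0.13, 0.26} → pass.
0 of 2 fail.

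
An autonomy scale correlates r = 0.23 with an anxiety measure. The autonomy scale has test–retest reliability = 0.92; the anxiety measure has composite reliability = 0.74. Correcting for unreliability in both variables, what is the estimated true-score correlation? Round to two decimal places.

0.28

r_true = r_obs / √(r_xx · r_yy) = 0.23 / √(0.92 × 0.74) = 0.23 / √0.6808 = 0.23 / 0.8251 ≈ 0.28.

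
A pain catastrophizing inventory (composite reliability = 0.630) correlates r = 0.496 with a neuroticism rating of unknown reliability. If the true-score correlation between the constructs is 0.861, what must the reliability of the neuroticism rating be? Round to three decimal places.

0.527

r_true = r_obs / √(r_xx · r_yy) ⇒ 0.861 = 0.496 / √(0.630 · r_yy).
√(0.630 · r_yy) = 0.496 / 0.861 = 0.5761; 0.630 · r_yy = 0.3319; r_yy = 0.3319 / 0.630 ≈ 0.527.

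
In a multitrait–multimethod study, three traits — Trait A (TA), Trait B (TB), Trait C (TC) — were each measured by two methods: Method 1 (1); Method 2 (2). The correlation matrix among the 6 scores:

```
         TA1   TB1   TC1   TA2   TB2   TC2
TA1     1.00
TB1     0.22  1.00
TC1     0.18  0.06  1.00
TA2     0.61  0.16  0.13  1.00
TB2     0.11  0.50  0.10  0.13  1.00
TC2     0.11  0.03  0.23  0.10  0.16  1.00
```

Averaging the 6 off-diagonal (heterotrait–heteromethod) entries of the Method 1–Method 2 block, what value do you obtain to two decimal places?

HTHM values (method 1 × method 2): 0.11, 0.11, 0.16, 0.03, 0.13, 0.10; mean = 0.64/6 = 0.11.

0.11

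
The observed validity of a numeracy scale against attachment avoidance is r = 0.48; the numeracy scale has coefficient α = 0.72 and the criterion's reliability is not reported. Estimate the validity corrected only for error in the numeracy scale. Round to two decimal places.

0.57

Single correction: r_c = r_obs / √r_xx = 0.48 / √0.72 = 0.48 / 0.8485 ≈ 0.57.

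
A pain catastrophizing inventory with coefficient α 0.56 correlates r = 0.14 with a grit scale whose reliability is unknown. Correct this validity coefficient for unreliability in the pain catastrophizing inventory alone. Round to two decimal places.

0.19

Single correction: r_c = r_obs / √r_xx = 0.14 / √0.56 = 0.14 / 0.7483 ≈ 0.19.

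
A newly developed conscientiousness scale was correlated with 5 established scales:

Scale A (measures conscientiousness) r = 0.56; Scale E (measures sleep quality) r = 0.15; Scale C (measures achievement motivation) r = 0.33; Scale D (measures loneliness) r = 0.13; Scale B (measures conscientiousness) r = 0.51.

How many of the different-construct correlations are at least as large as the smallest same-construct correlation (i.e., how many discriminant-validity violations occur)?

0

Convergent (same construct = conscientiousness): Scale A, Scale B.
Smallest convergent = 0.51. Discriminant values: 0.15, 0.33, 0.13; count ≥ 0.51 → 0.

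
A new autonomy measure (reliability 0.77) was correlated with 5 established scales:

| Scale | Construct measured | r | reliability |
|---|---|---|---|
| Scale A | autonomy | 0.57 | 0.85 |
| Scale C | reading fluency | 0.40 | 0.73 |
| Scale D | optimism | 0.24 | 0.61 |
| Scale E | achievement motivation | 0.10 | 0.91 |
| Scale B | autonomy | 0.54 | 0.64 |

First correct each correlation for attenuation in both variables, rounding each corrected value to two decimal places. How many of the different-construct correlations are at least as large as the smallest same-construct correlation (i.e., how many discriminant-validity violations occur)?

Disattenuated r (r / √(r_scale · r_new)):
  Scale A (conv): 0.57 / √(0.85·0.77) = 0.70
  Scale C (disc): 0.40 / √(0.73·0.77) = 0.53
  Scale D (disc): 0.24 / √(0.61·0.77) = 0.35
  Scale E (disc): 0.10 / √(0.91·0.77) = 0.12
  Scale B (conv): 0.54 / √(0.64·0.77) = 0.77
Smallest convergent = 0.70. Discriminant values: 0.53, 0.35, 0.12; count ≥ 0.70 → 0.

0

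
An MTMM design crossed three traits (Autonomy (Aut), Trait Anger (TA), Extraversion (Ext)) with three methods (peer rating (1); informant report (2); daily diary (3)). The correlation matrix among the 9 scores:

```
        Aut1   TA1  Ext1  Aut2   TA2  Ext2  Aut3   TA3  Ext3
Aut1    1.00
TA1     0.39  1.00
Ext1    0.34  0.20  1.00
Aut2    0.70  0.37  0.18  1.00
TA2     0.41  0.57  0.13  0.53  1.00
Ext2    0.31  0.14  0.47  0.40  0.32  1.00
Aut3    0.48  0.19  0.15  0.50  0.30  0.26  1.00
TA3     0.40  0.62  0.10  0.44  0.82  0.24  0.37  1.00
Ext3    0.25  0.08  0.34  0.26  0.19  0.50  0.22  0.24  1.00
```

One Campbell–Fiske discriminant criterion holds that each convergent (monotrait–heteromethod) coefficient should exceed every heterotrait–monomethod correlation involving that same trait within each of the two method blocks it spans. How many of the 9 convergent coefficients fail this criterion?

2

Each convergent coefficient versus the relevant comparison correlations:
Aut (methods 1·2): 0.70 vs {0.39, 0.53, 0.34, 0.40} → pass.
Aut (methods 1·3): 0.48 vs {0.39, 0.37, 0.34, 0.22} → pass.
Aut (methods 2·3): 0.50 vs {0.53, 0.37, 0.40, 0.22} → fail.
TA (methods 1·2): 0.57 vs {0.39, 0.53, 0.20, 0.32} → pass.
TA (methods 1·3): 0.62 vs {0.39, 0.37, 0.20, 0.24} → pass.
TA (methods 2·3): 0.82 vs {0.53, 0.37, 0.32, 0.24} → pass.
Ext (methods 1·2): 0.47 vs {0.34, 0.40, 0.20, 0.32} → pass.
Ext (methods 1·3): 0.34 vs {0.34, 0.22, 0.20, 0.24} → fail.
Ext (methods 2·3): 0.50 vs {0.40, 0.22, 0.32, 0.24} → pass.
2 of 9 fail.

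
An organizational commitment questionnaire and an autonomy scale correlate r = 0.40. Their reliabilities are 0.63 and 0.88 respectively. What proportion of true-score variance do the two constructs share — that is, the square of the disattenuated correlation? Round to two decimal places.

Disattenuated r = 0.40 / √(0.63 × 0.88) = 0.40 / 0.7446 = 0.5372.
Shared true-score variance = 0.5372² = 0.2886 ≈ 0.29.

0.29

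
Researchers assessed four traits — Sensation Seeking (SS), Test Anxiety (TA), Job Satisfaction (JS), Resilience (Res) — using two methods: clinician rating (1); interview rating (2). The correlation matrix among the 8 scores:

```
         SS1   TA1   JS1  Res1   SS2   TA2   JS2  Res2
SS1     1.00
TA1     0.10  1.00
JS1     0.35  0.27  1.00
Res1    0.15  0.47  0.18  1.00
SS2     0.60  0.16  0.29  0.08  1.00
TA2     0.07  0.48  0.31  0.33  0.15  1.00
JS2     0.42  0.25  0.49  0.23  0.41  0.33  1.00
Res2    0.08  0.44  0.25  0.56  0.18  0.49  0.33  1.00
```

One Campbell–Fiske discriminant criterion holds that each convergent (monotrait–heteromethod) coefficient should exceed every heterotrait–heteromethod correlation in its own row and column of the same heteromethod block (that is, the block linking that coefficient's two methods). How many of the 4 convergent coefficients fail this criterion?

Each convergent coefficient versus the relevant comparison correlations:
SS (methods 1·2): 0.60 vs {0.07, 0.16, 0.42, 0.29, 0.08, 0.08} → pass.
TA (methods 1·2): 0.48 vs {0.16, 0.07, 0.25, 0.31, 0.44, 0.33} → pass.
JS (methods 1·2): 0.49 vs {0.29, 0.42, 0.31, 0.25, 0.25, 0.23} → pass.
Res (methods 1·2): 0.56 vs {0.08, 0.08, 0.33, 0.44, 0.23, 0.25} → pass.
0 of 4 fail.

0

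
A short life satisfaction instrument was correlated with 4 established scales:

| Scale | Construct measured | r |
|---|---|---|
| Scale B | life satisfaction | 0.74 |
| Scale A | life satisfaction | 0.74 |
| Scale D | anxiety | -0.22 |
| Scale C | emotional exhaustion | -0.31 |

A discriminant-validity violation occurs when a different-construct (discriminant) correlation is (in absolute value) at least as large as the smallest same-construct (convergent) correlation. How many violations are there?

0

Convergent (same construct = life satisfaction): Scale B, Scale A.
Smallest convergent = 0.74. Discriminant |r|: 0.22, 0.31; count ≥ 0.74 → 0.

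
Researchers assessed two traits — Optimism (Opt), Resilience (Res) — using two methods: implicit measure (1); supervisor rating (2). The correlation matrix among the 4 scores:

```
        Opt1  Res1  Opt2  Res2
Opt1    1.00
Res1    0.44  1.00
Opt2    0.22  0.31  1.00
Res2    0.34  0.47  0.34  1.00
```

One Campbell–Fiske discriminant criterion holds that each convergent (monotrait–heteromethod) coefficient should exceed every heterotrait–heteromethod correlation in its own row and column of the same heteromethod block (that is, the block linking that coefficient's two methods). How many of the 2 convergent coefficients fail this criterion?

1

Convergent coefficients and their comparison sets:
Opt (methods 1·2): 0.22 vs {0.34, 0.31} → fail.
Res (methods 1·2): 0.47 vs {0.31, 0.34} → pass.
1 of 2 fail.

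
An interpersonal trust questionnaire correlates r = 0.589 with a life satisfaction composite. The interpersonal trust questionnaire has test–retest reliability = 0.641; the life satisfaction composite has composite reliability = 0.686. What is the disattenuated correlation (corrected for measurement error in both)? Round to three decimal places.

0.888

r_true = r_obs / √(r_xx · r_yy) = 0.589 / √(0.641 × 0.686) = 0.589 / √0.439726 = 0.589 / 0.6631 ≈ 0.888.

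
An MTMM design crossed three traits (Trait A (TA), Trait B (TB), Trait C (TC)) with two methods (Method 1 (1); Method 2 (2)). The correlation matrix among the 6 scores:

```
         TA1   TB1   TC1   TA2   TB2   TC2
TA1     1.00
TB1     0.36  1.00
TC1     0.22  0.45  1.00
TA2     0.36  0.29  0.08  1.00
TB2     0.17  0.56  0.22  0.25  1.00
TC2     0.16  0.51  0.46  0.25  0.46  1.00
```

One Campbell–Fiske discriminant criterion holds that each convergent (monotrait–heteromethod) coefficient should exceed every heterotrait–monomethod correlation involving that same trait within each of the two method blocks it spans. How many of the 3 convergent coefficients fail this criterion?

2

Checking each validity diagonal entry against its comparison values:
TA (methods 1·2): 0.36 vs {0.36, 0.25, 0.22, 0.25} → fail.
TB (methods 1·2): 0.56 vs {0.36, 0.25, 0.45, 0.46} → pass.
TC (methods 1·2): 0.46 vs {0.22, 0.25, 0.45, 0.46} → fail.
2 of 3 fail.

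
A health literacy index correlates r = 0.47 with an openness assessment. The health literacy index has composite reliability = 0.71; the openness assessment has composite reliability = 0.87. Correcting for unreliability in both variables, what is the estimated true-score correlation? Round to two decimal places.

r_true = r_obs / √(r_xx · r_yy) = 0.47 / √(0.71 × 0.87) = 0.47 / √0.6177 = 0.47 / 0.7859 ≈ 0.60.

0.60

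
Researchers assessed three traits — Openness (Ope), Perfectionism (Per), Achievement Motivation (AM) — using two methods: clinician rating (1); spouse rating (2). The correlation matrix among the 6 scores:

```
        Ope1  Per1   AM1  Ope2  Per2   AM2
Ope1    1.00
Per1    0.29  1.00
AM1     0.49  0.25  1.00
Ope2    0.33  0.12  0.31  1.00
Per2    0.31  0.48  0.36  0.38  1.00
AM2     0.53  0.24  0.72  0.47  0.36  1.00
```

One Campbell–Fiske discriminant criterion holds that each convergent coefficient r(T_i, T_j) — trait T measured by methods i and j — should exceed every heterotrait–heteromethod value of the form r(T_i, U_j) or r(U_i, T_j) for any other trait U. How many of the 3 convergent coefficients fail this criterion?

Checking each validity diagonal entry against its comparison values:
Ope (methods 1·2): 0.33 vs {0.31, 0.12, 0.53, 0.31} → fail.
Per (methods 1·2): 0.48 vs {0.12, 0.31, 0.24, 0.36} → pass.
AM (methods 1·2): 0.72 vs {0.31, 0.53, 0.36, 0.24} → pass.
1 of 3 fail.

1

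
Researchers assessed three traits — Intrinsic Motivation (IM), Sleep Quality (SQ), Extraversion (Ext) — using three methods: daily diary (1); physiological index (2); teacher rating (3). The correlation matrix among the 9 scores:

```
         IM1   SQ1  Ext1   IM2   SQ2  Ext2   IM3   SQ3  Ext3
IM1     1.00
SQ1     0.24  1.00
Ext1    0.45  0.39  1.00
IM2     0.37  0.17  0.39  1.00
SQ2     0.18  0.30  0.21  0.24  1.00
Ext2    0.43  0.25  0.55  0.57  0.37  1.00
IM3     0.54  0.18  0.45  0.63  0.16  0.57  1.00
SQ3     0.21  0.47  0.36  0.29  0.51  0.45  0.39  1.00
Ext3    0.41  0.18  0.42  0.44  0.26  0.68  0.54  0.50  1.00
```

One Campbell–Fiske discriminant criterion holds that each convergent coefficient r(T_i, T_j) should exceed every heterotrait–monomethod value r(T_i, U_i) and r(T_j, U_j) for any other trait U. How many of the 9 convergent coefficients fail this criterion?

6

Each convergent coefficient versus the relevant comparison correlations:
IM (methods 1·2): 0.37 vs {0.24, 0.24, 0.45, 0.57} → fail.
IM (methods 1·3): 0.54 vs {0.24, 0.39, 0.45, 0.54} → fail.
IM (methods 2·3): 0.63 vs {0.24, 0.39, 0.57, 0.54} → pass.
SQ (methods 1·2): 0.30 vs {0.24, 0.24, 0.39, 0.37} → fail.
SQ (methods 1·3): 0.47 vs {0.24, 0.39, 0.39, 0.50} → fail.
SQ (methods 2·3): 0.51 vs {0.24, 0.39, 0.37, 0.50} → pass.
Ext (methods 1·2): 0.55 vs {0.45, 0.57, 0.39, 0.37} → fail.
Ext (methods 1·3): 0.42 vs {0.45, 0.54, 0.39, 0.50} → fail.
Ext (methods 2·3): 0.68 vs {0.57, 0.54, 0.37, 0.50} → pass.
6 of 9 fail.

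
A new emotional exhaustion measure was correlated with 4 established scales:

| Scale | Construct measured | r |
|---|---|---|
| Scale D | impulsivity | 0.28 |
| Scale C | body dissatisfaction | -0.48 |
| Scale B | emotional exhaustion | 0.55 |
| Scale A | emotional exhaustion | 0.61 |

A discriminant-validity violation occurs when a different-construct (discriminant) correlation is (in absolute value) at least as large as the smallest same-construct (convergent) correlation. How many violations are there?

Convergent (same construct = emotional exhaustion): Scale B, Scale A.
Smallest convergent = 0.55. Discriminant |r|: 0.28, 0.48; count ≥ 0.55 → 0.

0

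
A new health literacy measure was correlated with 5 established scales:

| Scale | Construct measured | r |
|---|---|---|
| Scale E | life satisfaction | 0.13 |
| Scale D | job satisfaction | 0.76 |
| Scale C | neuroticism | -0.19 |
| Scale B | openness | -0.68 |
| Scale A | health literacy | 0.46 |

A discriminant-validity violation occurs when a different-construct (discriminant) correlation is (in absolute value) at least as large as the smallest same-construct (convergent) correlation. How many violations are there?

Convergent (same construct = health literacy): Scale A.
Smallest convergent = 0.46. Discriminant |r|: 0.13, 0.76, 0.19, 0.68; count ≥ 0.46 → 2.

2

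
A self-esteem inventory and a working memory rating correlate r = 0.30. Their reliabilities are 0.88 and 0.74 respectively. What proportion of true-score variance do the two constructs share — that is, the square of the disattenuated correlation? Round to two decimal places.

0.14

Disattenuated r = 0.30 / √(0.88 × 0.74) = 0.30 / 0.8070 = 0.3717.
Shared true-score variance = 0.3717² = 0.1382 ≈ 0.14.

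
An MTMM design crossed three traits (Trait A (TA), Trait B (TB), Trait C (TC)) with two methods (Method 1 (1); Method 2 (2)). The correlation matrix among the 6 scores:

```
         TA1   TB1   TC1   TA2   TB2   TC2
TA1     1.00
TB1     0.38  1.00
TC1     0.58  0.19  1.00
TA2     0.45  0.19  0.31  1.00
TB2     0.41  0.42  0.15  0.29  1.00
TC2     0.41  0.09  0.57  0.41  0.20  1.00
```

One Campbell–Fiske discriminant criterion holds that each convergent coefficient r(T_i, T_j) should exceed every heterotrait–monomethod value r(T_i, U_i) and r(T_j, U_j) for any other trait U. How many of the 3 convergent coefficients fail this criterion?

Checking each validity diagonal entry against its comparison values:
TA (methods 1·2): 0.45 vs {0.38, 0.29, 0.58, 0.41} → fail.
TB (methods 1·2): 0.42 vs {0.38, 0.29, 0.19, 0.20} → pass.
TC (methods 1·2): 0.57 vs {0.58, 0.41, 0.19, 0.20} → fail.
2 of 3 fail.

2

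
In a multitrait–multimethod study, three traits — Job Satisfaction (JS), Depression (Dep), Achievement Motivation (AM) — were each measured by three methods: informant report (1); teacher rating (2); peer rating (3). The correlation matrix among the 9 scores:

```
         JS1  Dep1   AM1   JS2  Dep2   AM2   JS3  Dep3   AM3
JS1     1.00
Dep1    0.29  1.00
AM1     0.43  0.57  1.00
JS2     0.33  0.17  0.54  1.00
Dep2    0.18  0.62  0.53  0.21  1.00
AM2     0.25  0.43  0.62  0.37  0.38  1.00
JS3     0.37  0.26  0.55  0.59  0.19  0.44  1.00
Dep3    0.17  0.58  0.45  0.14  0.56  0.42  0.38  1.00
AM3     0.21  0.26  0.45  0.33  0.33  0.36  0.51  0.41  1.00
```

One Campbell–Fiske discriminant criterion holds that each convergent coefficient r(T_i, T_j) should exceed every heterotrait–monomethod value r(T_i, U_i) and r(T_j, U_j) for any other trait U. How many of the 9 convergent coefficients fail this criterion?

Checking each validity diagonal entry against its comparison values:
JS (methods 1·2): 0.33 vs {0.29, 0.21, 0.43, 0.37} → fail.
JS (methods 1·3): 0.37 vs {0.29, 0.38, 0.43, 0.51} → fail.
JS (methods 2·3): 0.59 vs {0.21, 0.38, 0.37, 0.51} → pass.
Dep (methods 1·2): 0.62 vs {0.29, 0.21, 0.57, 0.38} → pass.
Dep (methods 1·3): 0.58 vs {0.29, 0.38, 0.57, 0.41} → pass.
Dep (methods 2·3): 0.56 vs {0.21, 0.38, 0.38, 0.41} → pass.
AM (methods 1·2): 0.62 vs {0.43, 0.37, 0.57, 0.38} → pass.
AM (methods 1·3): 0.45 vs {0.43, 0.51, 0.57, 0.41} → fail.
AM (methods 2·3): 0.36 vs {0.37, 0.51, 0.38, 0.41} → fail.
4 of 9 fail.

4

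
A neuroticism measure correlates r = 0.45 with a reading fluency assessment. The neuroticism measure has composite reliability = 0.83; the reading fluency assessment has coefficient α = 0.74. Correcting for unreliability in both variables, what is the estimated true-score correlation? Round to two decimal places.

r_true = r_obs / √(r_xx · r_yy) = 0.45 / √(0.83 × 0.74) = 0.45 / √0.6142 = 0.45 / 0.7837 ≈ 0.57.

0.57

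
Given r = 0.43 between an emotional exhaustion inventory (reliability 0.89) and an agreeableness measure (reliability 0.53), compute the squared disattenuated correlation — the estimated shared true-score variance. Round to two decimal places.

Disattenuated r = 0.43 / √(0.89 × 0.53) = 0.43 / 0.6868 = 0.6261.
Shared true-score variance = 0.6261² = 0.3920 ≈ 0.39.

0.39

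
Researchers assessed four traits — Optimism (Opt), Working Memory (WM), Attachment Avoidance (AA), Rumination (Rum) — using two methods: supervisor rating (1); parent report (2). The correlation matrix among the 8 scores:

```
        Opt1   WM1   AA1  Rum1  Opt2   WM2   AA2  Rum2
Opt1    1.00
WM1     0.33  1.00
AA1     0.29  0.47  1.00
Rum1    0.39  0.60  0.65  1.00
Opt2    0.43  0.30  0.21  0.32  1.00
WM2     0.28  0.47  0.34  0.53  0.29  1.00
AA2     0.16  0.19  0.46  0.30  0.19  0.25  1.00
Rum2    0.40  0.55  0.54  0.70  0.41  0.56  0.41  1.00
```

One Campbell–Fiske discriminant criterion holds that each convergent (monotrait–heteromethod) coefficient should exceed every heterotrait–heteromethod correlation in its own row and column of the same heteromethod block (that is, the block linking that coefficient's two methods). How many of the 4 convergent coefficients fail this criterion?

Each convergent coefficient versus the relevant comparison correlations:
Opt (methods 1·2): 0.43 vs {0.28, 0.30, 0.16, 0.21, 0.40, 0.32} → pass.
WM (methods 1·2): 0.47 vs {0.30, 0.28, 0.19, 0.34, 0.55, 0.53} → fail.
AA (methods 1·2): 0.46 vs {0.21, 0.16, 0.34, 0.19, 0.54, 0.30} → fail.
Rum (methods 1·2): 0.70 vs {0.32, 0.40, 0.53, 0.55, 0.30, 0.54} → pass.
2 of 4 fail.

2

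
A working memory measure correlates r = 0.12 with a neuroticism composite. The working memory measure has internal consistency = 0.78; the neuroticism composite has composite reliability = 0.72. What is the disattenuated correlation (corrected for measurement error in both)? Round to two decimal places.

0.16

r_true = r_obs / √(r_xx · r_yy) = 0.12 / √(0.78 × 0.72) = 0.12 / √0.5616 = 0.12 / 0.7494 ≈ 0.16.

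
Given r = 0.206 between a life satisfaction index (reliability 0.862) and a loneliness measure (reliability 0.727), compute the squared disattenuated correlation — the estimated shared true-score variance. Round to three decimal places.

0.068

Disattenuated r = 0.206 / √(0.862 × 0.727) = 0.206 / 0.7916 = 0.2602.
Shared true-score variance = 0.2602² = 0.0677 ≈ 0.068.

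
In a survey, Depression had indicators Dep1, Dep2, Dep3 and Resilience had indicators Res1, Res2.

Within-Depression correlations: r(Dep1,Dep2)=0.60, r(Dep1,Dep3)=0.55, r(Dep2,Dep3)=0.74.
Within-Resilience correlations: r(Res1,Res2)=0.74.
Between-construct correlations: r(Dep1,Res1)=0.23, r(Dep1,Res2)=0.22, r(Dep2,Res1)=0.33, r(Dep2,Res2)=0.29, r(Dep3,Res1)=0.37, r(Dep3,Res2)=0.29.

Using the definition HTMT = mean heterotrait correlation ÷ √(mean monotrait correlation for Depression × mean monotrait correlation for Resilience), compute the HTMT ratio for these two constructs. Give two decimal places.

0.42

Mean heterotrait r = 1.73/6 = 0.2883.
Mean within-Dep = 1.89/3 = 0.6300; mean within-Res = 0.74/1 = 0.7400.
Geometric mean = √(0.6300 × 0.7400) = 0.6828.
HTMT = 0.2883 / 0.6828 = 0.42.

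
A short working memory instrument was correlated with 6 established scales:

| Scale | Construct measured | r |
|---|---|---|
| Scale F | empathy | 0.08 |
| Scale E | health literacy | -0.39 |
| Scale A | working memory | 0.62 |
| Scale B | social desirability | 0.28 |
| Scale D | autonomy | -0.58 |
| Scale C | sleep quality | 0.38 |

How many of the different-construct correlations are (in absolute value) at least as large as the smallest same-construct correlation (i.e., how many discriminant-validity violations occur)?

0

Convergent (same construct = working memory): Scale A.
Smallest convergent = 0.62. Discriminant |r|: 0.08, 0.39, 0.28, 0.58, 0.38; count ≥ 0.62 → 0.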